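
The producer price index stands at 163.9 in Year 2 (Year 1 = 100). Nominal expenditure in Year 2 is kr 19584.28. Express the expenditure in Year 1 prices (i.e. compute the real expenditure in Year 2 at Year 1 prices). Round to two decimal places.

Real = Nominal ÷ (Index/100) = 19584.28 ÷ (163.9/100)
     = 19584.28 ÷ 1.639 = 11948.9201

11948.92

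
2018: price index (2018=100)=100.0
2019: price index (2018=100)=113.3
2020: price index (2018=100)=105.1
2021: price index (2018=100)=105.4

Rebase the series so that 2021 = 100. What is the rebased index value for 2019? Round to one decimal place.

Rebased(2019) = 113.3 / 105.4 × 100 = 107.4953

107.5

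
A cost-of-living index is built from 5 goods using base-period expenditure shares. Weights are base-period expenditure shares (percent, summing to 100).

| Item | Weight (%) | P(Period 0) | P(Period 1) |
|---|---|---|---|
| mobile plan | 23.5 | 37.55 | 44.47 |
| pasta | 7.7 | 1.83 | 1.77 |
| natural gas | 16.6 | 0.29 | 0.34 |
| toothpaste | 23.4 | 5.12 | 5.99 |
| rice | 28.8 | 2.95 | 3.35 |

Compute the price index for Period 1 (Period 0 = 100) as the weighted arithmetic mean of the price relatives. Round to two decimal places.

114.82

mobile plan: 23.5 × (44.47/37.55) = 23.5 × 1.184288 = 27.8308
pasta: 7.7 × (1.77/1.83) = 7.7 × 0.967213 = 7.4475
natural gas: 16.6 × (0.34/0.29) = 16.6 × 1.172414 = 19.4621
toothpaste: 23.4 × (5.99/5.12) = 23.4 × 1.169922 = 27.3762
rice: 28.8 × (3.35/2.95) = 28.8 × 1.135593 = 32.7051
Index = Σ wᵢ·(p₁ᵢ/p₀ᵢ) = 27.8308 + 7.4475 + 19.4621 + 27.3762 + 32.7051 = 114.8216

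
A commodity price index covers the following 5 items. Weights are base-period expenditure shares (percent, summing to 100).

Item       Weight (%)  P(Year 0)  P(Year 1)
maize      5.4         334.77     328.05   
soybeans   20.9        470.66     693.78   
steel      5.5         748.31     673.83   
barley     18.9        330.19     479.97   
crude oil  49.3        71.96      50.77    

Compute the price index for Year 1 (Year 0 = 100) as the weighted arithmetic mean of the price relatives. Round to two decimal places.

103.31

maize: 5.4 × (328.05/334.77) = 5.4 × 0.979927 = 5.2916
soybeans: 20.9 × (693.78/470.66) = 20.9 × 1.474058 = 30.8078
steel: 5.5 × (673.83/748.31) = 5.5 × 0.900469 = 4.9526
barley: 18.9 × (479.97/330.19) = 18.9 × 1.453618 = 27.4734
crude oil: 49.3 × (50.77/71.96) = 49.3 × 0.705531 = 34.7827
Index = Σ wᵢ·(p₁ᵢ/p₀ᵢ) = 5.2916 + 30.8078 + 4.9526 + 27.4734 + 34.7827 = 103.3080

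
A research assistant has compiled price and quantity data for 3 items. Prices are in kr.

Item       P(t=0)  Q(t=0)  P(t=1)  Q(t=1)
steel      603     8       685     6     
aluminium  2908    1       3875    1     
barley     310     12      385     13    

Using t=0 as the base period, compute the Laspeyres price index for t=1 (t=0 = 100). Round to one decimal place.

122.0

Laspeyres price index uses base-period quantities as weights.
ΣP(t=1)·Q(t=0) = 685×8 + 3875×1 + 385×12 = 5480 + 3875 + 4620 = 13975
ΣP(t=0)·Q(t=0) = 603×8 + 2908×1 + 310×12 = 4824 + 2908 + 3720 = 11452
Index = 13975 / 11452 × 100 = 122.0311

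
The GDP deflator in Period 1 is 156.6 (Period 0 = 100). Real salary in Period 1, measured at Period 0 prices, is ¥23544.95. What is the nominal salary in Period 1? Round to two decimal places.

Nominal = Real × (Index/100) = 23544.95 × (156.6/100)
        = 23544.95 × 1.566 = 36871.3917

36871.39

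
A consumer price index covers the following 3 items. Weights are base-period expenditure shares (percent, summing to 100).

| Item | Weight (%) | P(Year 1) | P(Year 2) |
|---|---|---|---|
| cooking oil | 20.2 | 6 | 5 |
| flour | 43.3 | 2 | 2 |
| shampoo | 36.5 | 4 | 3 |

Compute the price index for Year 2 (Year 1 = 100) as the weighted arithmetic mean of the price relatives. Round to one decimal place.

cooking oil: 20.2 × (5/6) = 20.2 × 0.833333 = 16.8333
flour: 43.3 × (2/2) = 43.3 × 1.000000 = 43.3000
shampoo: 36.5 × (3/4) = 36.5 × 0.750000 = 27.3750
Index = Σ wᵢ·(p₁ᵢ/p₀ᵢ) = 16.8333 + 43.3000 + 27.3750 = 87.5083

87.5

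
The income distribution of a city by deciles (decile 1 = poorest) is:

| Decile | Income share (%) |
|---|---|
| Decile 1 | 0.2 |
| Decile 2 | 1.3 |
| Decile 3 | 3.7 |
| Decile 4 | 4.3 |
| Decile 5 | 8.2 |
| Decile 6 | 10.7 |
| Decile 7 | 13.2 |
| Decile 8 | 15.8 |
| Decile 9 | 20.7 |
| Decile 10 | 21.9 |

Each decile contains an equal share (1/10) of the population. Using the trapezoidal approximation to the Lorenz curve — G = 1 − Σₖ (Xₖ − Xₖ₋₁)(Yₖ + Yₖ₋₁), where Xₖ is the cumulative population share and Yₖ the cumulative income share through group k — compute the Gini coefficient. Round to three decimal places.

Cumulative income shares Yₖ: 0.0020, 0.0150, 0.0520, 0.0950, 0.1770, 0.2840, 0.4160, 0.5740, 0.7810, 1.0000
Σ (Xₖ−Xₖ₋₁)(Yₖ+Yₖ₋₁) = (1/10)(0.0020+0.0000) + (1/10)(0.0150+0.0020) + (1/10)(0.0520+0.0150) + (1/10)(0.0950+0.0520) + (1/10)(0.1770+0.0950) + (1/10)(0.2840+0.1770) + (1/10)(0.4160+0.2840) + (1/10)(0.5740+0.4160) + (1/10)(0.7810+0.5740) + (1/10)(1.0000+0.7810)
  = 0.0002 + 0.0017 + 0.0067 + 0.0147 + 0.0272 + 0.0461 + 0.0700 + 0.0990 + 0.1355 + 0.1781 = 0.5792
G = 1 − 0.5792 = 0.4208

0.421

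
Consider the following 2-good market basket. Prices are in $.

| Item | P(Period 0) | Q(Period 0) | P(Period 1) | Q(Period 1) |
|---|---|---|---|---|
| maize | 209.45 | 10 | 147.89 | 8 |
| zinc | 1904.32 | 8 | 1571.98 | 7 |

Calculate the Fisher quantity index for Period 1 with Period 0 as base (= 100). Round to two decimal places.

86.65

Laspeyres component (base-period weights):
ΣP(Period 0)Q(Period 1) = 209.45×8 + 1904.32×7 = 1675.6 + 13330.24 = 15005.84
ΣP(Period 0)Q(Period 0) = 209.45×10 + 1904.32×8 = 2094.5 + 15234.56 = 17329.06
L = 15005.84 / 17329.06 × 100 = 86.5935
Paasche component (current-period weights):
ΣP(Period 1)Q(Period 1) = 147.89×8 + 1571.98×7 = 1183.12 + 11003.86 = 12186.98
ΣP(Period 1)Q(Period 0) = 147.89×10 + 1571.98×8 = 1478.9 + 12575.84 = 14054.74
P = 12186.98 / 14054.74 × 100 = 86.7108
Fisher = √(L × P) = √(86.5935 × 86.7108) = 86.6521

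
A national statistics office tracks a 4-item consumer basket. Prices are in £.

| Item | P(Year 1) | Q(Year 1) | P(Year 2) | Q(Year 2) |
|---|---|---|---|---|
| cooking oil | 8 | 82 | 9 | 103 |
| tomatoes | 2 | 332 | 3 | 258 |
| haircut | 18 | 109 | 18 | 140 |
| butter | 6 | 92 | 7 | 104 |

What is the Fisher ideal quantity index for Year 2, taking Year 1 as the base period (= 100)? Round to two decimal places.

115.48

Laspeyres component (base-period weights):
ΣP(Year 1)Q(Year 2) = 8×103 + 2×258 + 18×140 + 6×104 = 824 + 516 + 2520 + 624 = 4484
ΣP(Year 1)Q(Year 1) = 8×82 + 2×332 + 18×109 + 6×92 = 656 + 664 + 1962 + 552 = 3834
L = 4484 / 3834 × 100 = 116.9536
Paasche component (current-period weights):
ΣP(Year 2)Q(Year 2) = 9×103 + 3×258 + 18×140 + 7×104 = 927 + 774 + 2520 + 728 = 4949
ΣP(Year 2)Q(Year 1) = 9×82 + 3×332 + 18×109 + 7×92 = 738 + 996 + 1962 + 644 = 4340
P = 4949 / 4340 × 100 = 114.0323
Fisher = √(L × P) = √(116.9536 × 114.0323) = 115.4837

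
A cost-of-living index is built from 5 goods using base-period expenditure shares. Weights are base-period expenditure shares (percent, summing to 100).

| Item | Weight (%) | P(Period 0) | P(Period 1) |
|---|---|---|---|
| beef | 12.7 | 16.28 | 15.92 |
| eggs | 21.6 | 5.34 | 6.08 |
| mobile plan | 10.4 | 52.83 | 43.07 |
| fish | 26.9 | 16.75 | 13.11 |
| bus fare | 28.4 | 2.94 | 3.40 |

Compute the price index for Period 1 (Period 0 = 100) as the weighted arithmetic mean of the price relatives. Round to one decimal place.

99.4

beef: 12.7 × (15.92/16.28) = 12.7 × 0.977887 = 12.4192
eggs: 21.6 × (6.08/5.34) = 21.6 × 1.138577 = 24.5933
mobile plan: 10.4 × (43.07/52.83) = 10.4 × 0.815256 = 8.4787
fish: 26.9 × (13.11/16.75) = 26.9 × 0.782687 = 21.0543
bus fare: 28.4 × (3.40/2.94) = 28.4 × 1.156463 = 32.8435
Index = Σ wᵢ·(p₁ᵢ/p₀ᵢ) = 12.4192 + 24.5933 + 8.4787 + 21.0543 + 32.8435 = 99.3889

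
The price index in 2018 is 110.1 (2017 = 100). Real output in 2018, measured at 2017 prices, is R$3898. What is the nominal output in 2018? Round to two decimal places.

Nominal = Real × (Index/100) = 3898 × (110.1/100)
        = 3898 × 1.101 = 4291.6980

4291.70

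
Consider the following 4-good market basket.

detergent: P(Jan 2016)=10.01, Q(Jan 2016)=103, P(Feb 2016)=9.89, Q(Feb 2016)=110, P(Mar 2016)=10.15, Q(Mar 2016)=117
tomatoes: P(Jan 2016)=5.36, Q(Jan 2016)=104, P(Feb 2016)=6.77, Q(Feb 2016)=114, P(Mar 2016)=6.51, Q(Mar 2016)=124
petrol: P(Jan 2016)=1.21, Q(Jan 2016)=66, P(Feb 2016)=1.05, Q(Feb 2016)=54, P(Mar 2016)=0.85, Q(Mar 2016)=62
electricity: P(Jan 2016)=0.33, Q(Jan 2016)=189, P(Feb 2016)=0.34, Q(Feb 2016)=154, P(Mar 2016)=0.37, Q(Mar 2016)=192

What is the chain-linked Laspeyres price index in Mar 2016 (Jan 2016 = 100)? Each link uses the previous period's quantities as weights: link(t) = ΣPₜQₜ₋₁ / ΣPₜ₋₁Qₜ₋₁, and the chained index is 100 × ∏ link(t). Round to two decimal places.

Link Jan 2016→Feb 2016:
ΣP(Feb 2016)Q(Jan 2016) = 9.89×103 + 6.77×104 + 1.05×66 + 0.34×189 = 1018.67 + 704.08 + 69.3 + 64.26 = 1856.31
ΣP(Jan 2016)Q(Jan 2016) = 10.01×103 + 5.36×104 + 1.21×66 + 0.33×189 = 1031.03 + 557.44 + 79.86 + 62.37 = 1730.7
link = 1856.31/1730.7 = 1.072578
Link Feb 2016→Mar 2016:
ΣP(Mar 2016)Q(Feb 2016) = 10.15×110 + 6.51×114 + 0.85×54 + 0.37×154 = 1116.5 + 742.14 + 45.9 + 56.98 = 1961.52
ΣP(Feb 2016)Q(Feb 2016) = 9.89×110 + 6.77×114 + 1.05×54 + 0.34×154 = 1087.9 + 771.78 + 56.7 + 52.36 = 1968.74
link = 1961.52/1968.74 = 0.996333
Chained index = 100 × 1.072578 × 0.996333 = 106.8644

106.86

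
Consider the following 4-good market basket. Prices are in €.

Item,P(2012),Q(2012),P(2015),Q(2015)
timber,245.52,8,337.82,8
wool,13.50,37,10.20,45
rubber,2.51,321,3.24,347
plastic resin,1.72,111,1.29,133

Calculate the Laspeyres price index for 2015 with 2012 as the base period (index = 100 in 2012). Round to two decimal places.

Laspeyres price index uses base-period quantities as weights.
ΣP(2015)·Q(2012) = 337.82×8 + 10.20×37 + 3.24×321 + 1.29×111 = 2702.56 + 377.4 + 1040.04 + 143.19 = 4263.19
ΣP(2012)·Q(2012) = 245.52×8 + 13.50×37 + 2.51×321 + 1.72×111 = 1964.16 + 499.5 + 805.71 + 190.92 = 3460.29
Index = 4263.19 / 3460.29 × 100 = 123.2033

123.20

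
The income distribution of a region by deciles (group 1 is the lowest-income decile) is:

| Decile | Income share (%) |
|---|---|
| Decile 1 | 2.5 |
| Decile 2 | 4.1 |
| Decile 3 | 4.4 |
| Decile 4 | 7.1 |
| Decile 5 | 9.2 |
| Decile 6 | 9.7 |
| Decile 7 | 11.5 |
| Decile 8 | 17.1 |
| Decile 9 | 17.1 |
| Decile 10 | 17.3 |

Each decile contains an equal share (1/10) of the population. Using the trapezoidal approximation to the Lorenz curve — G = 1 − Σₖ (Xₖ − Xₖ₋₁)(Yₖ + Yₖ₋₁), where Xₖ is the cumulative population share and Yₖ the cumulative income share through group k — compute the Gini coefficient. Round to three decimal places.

Cumulative income shares Yₖ: 0.0250, 0.0660, 0.1100, 0.1810, 0.2730, 0.3700, 0.4850, 0.6560, 0.8270, 1.0000
Σ (Xₖ−Xₖ₋₁)(Yₖ+Yₖ₋₁) = (1/10)(0.0250+0.0000) + (1/10)(0.0660+0.0250) + (1/10)(0.1100+0.0660) + (1/10)(0.1810+0.1100) + (1/10)(0.2730+0.1810) + (1/10)(0.3700+0.2730) + (1/10)(0.4850+0.3700) + (1/10)(0.6560+0.4850) + (1/10)(0.8270+0.6560) + (1/10)(1.0000+0.8270)
  = 0.0025 + 0.0091 + 0.0176 + 0.0291 + 0.0454 + 0.0643 + 0.0855 + 0.1141 + 0.1483 + 0.1827 = 0.6986
G = 1 − 0.6986 = 0.3014

0.301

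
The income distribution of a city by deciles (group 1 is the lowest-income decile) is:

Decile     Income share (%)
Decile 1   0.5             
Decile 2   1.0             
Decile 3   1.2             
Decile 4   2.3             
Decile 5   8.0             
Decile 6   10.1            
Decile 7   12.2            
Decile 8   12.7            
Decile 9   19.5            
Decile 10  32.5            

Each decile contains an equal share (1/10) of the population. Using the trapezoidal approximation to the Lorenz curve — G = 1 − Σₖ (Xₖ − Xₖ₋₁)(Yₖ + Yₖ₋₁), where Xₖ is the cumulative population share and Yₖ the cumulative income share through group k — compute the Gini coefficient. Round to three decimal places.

Cumulative income shares Yₖ: 0.0050, 0.0150, 0.0270, 0.0500, 0.1300, 0.2310, 0.3530, 0.4800, 0.6750, 1.0000
Σ (Xₖ−Xₖ₋₁)(Yₖ+Yₖ₋₁) = (1/10)(0.0050+0.0000) + (1/10)(0.0150+0.0050) + (1/10)(0.0270+0.0150) + (1/10)(0.0500+0.0270) + (1/10)(0.1300+0.0500) + (1/10)(0.2310+0.1300) + (1/10)(0.3530+0.2310) + (1/10)(0.4800+0.3530) + (1/10)(0.6750+0.4800) + (1/10)(1.0000+0.6750)
  = 0.0005 + 0.0020 + 0.0042 + 0.0077 + 0.0180 + 0.0361 + 0.0584 + 0.0833 + 0.1155 + 0.1675 = 0.4932
G = 1 − 0.4932 = 0.5068

0.507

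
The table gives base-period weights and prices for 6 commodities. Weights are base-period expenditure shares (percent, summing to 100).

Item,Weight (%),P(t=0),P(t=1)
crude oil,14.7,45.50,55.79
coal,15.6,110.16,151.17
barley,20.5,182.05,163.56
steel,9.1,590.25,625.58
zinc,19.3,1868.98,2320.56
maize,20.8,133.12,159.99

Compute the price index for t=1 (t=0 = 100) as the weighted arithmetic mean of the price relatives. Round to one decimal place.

crude oil: 14.7 × (55.79/45.50) = 14.7 × 1.226154 = 18.0245
coal: 15.6 × (151.17/110.16) = 15.6 × 1.372277 = 21.4075
barley: 20.5 × (163.56/182.05) = 20.5 × 0.898434 = 18.4179
steel: 9.1 × (625.58/590.25) = 9.1 × 1.059856 = 9.6447
zinc: 19.3 × (2320.56/1868.98) = 19.3 × 1.241618 = 23.9632
maize: 20.8 × (159.99/133.12) = 20.8 × 1.201848 = 24.9984
Index = Σ wᵢ·(p₁ᵢ/p₀ᵢ) = 18.0245 + 21.4075 + 18.4179 + 9.6447 + 23.9632 + 24.9984 = 116.4562

116.5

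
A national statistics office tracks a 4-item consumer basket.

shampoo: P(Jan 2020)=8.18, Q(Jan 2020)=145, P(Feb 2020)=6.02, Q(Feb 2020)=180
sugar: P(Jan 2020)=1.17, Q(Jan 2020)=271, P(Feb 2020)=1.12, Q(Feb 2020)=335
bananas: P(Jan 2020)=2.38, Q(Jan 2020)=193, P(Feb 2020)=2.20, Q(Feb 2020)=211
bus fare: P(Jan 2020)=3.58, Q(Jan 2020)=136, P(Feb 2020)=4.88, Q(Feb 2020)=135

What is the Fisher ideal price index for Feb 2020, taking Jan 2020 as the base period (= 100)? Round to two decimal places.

91.52

Laspeyres component (base-period weights):
ΣP(Feb 2020)Q(Jan 2020) = 6.02×145 + 1.12×271 + 2.20×193 + 4.88×136 = 872.9 + 303.52 + 424.6 + 663.68 = 2264.7
ΣP(Jan 2020)Q(Jan 2020) = 8.18×145 + 1.17×271 + 2.38×193 + 3.58×136 = 1186.1 + 317.07 + 459.34 + 486.88 = 2449.39
L = 2264.7 / 2449.39 × 100 = 92.4598
Paasche component (current-period weights):
ΣP(Feb 2020)Q(Feb 2020) = 6.02×180 + 1.12×335 + 2.20×211 + 4.88×135 = 1083.6 + 375.2 + 464.2 + 658.8 = 2581.8
ΣP(Jan 2020)Q(Feb 2020) = 8.18×180 + 1.17×335 + 2.38×211 + 3.58×135 = 1472.4 + 391.95 + 502.18 + 483.3 = 2849.83
P = 2581.8 / 2849.83 × 100 = 90.5949
Fisher = √(L × P) = √(92.4598 × 90.5949) = 91.5226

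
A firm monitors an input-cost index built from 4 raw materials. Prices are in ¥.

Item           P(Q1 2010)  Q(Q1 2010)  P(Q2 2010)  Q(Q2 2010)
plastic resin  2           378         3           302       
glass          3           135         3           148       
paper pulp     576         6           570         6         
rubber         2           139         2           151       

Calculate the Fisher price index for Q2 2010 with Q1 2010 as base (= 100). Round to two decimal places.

Laspeyres component (base-period weights):
ΣP(Q2 2010)Q(Q1 2010) = 3×378 + 3×135 + 570×6 + 2×139 = 1134 + 405 + 3420 + 278 = 5237
ΣP(Q1 2010)Q(Q1 2010) = 2×378 + 3×135 + 576×6 + 2×139 = 756 + 405 + 3456 + 278 = 4895
L = 5237 / 4895 × 100 = 106.9867
Paasche component (current-period weights):
ΣP(Q2 2010)Q(Q2 2010) = 3×302 + 3×148 + 570×6 + 2×151 = 906 + 444 + 3420 + 302 = 5072
ΣP(Q1 2010)Q(Q2 2010) = 2×302 + 3×148 + 576×6 + 2×151 = 604 + 444 + 3456 + 302 = 4806
P = 5072 / 4806 × 100 = 105.5347
Fisher = √(L × P) = √(106.9867 × 105.5347) = 106.2583

106.26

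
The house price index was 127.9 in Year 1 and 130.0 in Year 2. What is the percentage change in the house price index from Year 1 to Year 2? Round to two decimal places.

1.64%

Change = (130.0 − 127.9) / 127.9 × 100
       = 2.1 / 127.9 × 100 = 1.6419%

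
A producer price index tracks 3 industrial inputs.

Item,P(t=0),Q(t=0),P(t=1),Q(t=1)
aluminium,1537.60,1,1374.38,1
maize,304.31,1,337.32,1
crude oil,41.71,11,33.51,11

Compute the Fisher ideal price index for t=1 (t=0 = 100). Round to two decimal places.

90.42

Laspeyres component (base-period weights):
ΣP(t=1)Q(t=0) = 1374.38×1 + 337.32×1 + 33.51×11 = 1374.38 + 337.32 + 368.61 = 2080.31
ΣP(t=0)Q(t=0) = 1537.60×1 + 304.31×1 + 41.71×11 = 1537.6 + 304.31 + 458.81 = 2300.72
L = 2080.31 / 2300.72 × 100 = 90.4200
Paasche component (current-period weights):
ΣP(t=1)Q(t=1) = 1374.38×1 + 337.32×1 + 33.51×11 = 1374.38 + 337.32 + 368.61 = 2080.31
ΣP(t=0)Q(t=1) = 1537.60×1 + 304.31×1 + 41.71×11 = 1537.6 + 304.31 + 458.81 = 2300.72
P = 2080.31 / 2300.72 × 100 = 90.4200
Fisher = √(L × P) = √(90.4200 × 90.4200) = 90.4200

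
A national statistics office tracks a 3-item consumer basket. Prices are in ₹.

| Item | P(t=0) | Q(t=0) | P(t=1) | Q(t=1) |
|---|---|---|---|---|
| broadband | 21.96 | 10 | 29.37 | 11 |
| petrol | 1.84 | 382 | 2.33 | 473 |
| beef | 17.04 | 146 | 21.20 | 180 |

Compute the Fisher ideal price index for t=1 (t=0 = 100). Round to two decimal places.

Laspeyres component (base-period weights):
ΣP(t=1)Q(t=0) = 29.37×10 + 2.33×382 + 21.20×146 = 293.7 + 890.06 + 3095.2 = 4278.96
ΣP(t=0)Q(t=0) = 21.96×10 + 1.84×382 + 17.04×146 = 219.6 + 702.88 + 2487.84 = 3410.32
L = 4278.96 / 3410.32 × 100 = 125.4709
Paasche component (current-period weights):
ΣP(t=1)Q(t=1) = 29.37×11 + 2.33×473 + 21.20×180 = 323.07 + 1102.09 + 3816 = 5241.16
ΣP(t=0)Q(t=1) = 21.96×11 + 1.84×473 + 17.04×180 = 241.56 + 870.32 + 3067.2 = 4179.08
P = 5241.16 / 4179.08 × 100 = 125.4142
Fisher = √(L × P) = √(125.4709 × 125.4142) = 125.4426

125.44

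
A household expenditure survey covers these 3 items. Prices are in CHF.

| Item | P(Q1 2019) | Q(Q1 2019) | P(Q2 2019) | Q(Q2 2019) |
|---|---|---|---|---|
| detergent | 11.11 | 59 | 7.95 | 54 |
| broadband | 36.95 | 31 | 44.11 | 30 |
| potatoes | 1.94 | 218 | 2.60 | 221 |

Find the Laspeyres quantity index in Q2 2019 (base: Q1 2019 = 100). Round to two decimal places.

96.10

Laspeyres quantity index uses base-period prices as weights.
ΣP(Q1 2019)·Q(Q2 2019) = 11.11×54 + 36.95×30 + 1.94×221 = 599.94 + 1108.5 + 428.74 = 2137.18
ΣP(Q1 2019)·Q(Q1 2019) = 11.11×59 + 36.95×31 + 1.94×218 = 655.49 + 1145.45 + 422.92 = 2223.86
Index = 2137.18 / 2223.86 × 100 = 96.1023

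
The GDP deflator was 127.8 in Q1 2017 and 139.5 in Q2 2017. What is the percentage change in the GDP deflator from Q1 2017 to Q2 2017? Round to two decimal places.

Change = (139.5 − 127.8) / 127.8 × 100
       = 11.7 / 127.8 × 100 = 9.1549%

9.15%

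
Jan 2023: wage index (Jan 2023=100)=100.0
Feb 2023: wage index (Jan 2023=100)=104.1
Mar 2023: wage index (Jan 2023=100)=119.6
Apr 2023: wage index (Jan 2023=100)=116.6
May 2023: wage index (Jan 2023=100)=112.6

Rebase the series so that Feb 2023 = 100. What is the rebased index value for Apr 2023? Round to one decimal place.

112.0

Rebased(Apr 2023) = 116.6 / 104.1 × 100 = 112.0077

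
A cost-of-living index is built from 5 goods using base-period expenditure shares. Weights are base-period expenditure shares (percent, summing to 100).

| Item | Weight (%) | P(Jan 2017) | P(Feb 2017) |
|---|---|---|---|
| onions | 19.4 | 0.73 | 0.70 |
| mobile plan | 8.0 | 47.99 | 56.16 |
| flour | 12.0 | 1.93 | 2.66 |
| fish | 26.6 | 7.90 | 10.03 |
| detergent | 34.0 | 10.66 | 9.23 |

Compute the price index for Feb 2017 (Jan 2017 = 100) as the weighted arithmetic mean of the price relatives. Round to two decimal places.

107.71

onions: 19.4 × (0.70/0.73) = 19.4 × 0.958904 = 18.6027
mobile plan: 8.0 × (56.16/47.99) = 8.0 × 1.170244 = 9.3620
flour: 12.0 × (2.66/1.93) = 12.0 × 1.378238 = 16.5389
fish: 26.6 × (10.03/7.90) = 26.6 × 1.269620 = 33.7719
detergent: 34.0 × (9.23/10.66) = 34.0 × 0.865854 = 29.4390
Index = Σ wᵢ·(p₁ᵢ/p₀ᵢ) = 18.6027 + 9.3620 + 16.5389 + 33.7719 + 29.4390 = 107.7145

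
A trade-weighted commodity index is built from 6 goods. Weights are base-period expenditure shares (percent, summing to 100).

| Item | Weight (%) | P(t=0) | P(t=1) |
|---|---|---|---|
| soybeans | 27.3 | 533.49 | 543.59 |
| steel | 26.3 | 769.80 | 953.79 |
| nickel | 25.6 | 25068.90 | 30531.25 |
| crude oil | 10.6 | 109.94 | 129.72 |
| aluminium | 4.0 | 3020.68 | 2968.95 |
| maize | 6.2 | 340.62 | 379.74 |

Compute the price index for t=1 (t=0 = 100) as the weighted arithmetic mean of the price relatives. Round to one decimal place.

soybeans: 27.3 × (543.59/533.49) = 27.3 × 1.018932 = 27.8168
steel: 26.3 × (953.79/769.80) = 26.3 × 1.239010 = 32.5860
nickel: 25.6 × (30531.25/25068.90) = 25.6 × 1.217893 = 31.1781
crude oil: 10.6 × (129.72/109.94) = 10.6 × 1.179916 = 12.5071
aluminium: 4.0 × (2968.95/3020.68) = 4.0 × 0.982875 = 3.9315
maize: 6.2 × (379.74/340.62) = 6.2 × 1.114849 = 6.9121
Index = Σ wᵢ·(p₁ᵢ/p₀ᵢ) = 27.8168 + 32.5860 + 31.1781 + 12.5071 + 3.9315 + 6.9121 = 114.9316

114.9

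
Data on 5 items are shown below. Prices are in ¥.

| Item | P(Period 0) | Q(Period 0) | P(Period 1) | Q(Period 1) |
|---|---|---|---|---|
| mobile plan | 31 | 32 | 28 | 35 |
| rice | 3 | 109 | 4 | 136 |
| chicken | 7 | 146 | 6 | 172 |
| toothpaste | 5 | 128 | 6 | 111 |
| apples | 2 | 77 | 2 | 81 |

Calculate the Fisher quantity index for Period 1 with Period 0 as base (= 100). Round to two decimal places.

Laspeyres component (base-period weights):
ΣP(Period 0)Q(Period 1) = 31×35 + 3×136 + 7×172 + 5×111 + 2×81 = 1085 + 408 + 1204 + 555 + 162 = 3414
ΣP(Period 0)Q(Period 0) = 31×32 + 3×109 + 7×146 + 5×128 + 2×77 = 992 + 327 + 1022 + 640 + 154 = 3135
L = 3414 / 3135 × 100 = 108.8995
Paasche component (current-period weights):
ΣP(Period 1)Q(Period 1) = 28×35 + 4×136 + 6×172 + 6×111 + 2×81 = 980 + 544 + 1032 + 666 + 162 = 3384
ΣP(Period 1)Q(Period 0) = 28×32 + 4×109 + 6×146 + 6×128 + 2×77 = 896 + 436 + 876 + 768 + 154 = 3130
P = 3384 / 3130 × 100 = 108.1150
Fisher = √(L × P) = √(108.8995 × 108.1150) = 108.5066

108.51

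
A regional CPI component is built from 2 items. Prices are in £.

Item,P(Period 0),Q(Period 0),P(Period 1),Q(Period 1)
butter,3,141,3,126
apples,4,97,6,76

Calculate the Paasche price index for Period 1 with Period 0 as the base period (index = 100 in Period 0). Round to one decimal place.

122.3

Paasche price index uses current-period quantities as weights.
ΣP(Period 1)·Q(Period 1) = 3×126 + 6×76 = 378 + 456 = 834
ΣP(Period 0)·Q(Period 1) = 3×126 + 4×76 = 378 + 304 = 682
Index = 834 / 682 × 100 = 122.2874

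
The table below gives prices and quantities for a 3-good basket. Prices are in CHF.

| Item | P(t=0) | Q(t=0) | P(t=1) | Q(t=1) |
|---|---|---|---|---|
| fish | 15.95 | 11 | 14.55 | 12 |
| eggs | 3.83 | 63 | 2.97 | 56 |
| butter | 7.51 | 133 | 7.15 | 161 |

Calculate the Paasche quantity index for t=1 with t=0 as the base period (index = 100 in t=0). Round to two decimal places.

114.94

Paasche quantity index uses current-period prices as weights.
ΣP(t=1)·Q(t=1) = 14.55×12 + 2.97×56 + 7.15×161 = 174.6 + 166.32 + 1151.15 = 1492.07
ΣP(t=1)·Q(t=0) = 14.55×11 + 2.97×63 + 7.15×133 = 160.05 + 187.11 + 950.95 = 1298.11
Index = 1492.07 / 1298.11 × 100 = 114.9417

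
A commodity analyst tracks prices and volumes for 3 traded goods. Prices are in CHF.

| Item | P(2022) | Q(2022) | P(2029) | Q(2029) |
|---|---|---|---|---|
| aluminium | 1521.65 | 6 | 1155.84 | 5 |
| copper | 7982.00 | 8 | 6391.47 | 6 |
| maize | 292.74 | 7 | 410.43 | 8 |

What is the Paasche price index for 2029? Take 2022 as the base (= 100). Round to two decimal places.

81.97

Paasche price index uses current-period quantities as weights.
ΣP(2029)·Q(2029) = 1155.84×5 + 6391.47×6 + 410.43×8 = 5779.2 + 38348.82 + 3283.44 = 47411.46
ΣP(2022)·Q(2029) = 1521.65×5 + 7982.00×6 + 292.74×8 = 7608.25 + 47892 + 2341.92 = 57842.17
Index = 47411.46 / 57842.17 × 100 = 81.9669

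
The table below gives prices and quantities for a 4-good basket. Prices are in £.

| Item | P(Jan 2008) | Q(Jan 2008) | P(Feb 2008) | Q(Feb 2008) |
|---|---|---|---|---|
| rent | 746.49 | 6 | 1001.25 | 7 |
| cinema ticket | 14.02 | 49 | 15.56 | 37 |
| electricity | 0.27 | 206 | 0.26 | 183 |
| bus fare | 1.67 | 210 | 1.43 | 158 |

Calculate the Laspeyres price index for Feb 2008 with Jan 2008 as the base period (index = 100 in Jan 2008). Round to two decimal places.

Laspeyres price index uses base-period quantities as weights.
ΣP(Feb 2008)·Q(Jan 2008) = 1001.25×6 + 15.56×49 + 0.26×206 + 1.43×210 = 6007.5 + 762.44 + 53.56 + 300.3 = 7123.8
ΣP(Jan 2008)·Q(Jan 2008) = 746.49×6 + 14.02×49 + 0.27×206 + 1.67×210 = 4478.94 + 686.98 + 55.62 + 350.7 = 5572.24
Index = 7123.8 / 5572.24 × 100 = 127.8445

127.84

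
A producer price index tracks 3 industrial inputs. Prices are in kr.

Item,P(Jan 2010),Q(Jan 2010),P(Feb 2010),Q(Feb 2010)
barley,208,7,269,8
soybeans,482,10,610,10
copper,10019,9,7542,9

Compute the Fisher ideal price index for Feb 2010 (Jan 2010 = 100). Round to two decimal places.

78.71

Laspeyres component (base-period weights):
ΣP(Feb 2010)Q(Jan 2010) = 269×7 + 610×10 + 7542×9 = 1883 + 6100 + 67878 = 75861
ΣP(Jan 2010)Q(Jan 2010) = 208×7 + 482×10 + 10019×9 = 1456 + 4820 + 90171 = 96447
L = 75861 / 96447 × 100 = 78.6556
Paasche component (current-period weights):
ΣP(Feb 2010)Q(Feb 2010) = 269×8 + 610×10 + 7542×9 = 2152 + 6100 + 67878 = 76130
ΣP(Jan 2010)Q(Feb 2010) = 208×8 + 482×10 + 10019×9 = 1664 + 4820 + 90171 = 96655
P = 76130 / 96655 × 100 = 78.7647
Fisher = √(L × P) = √(78.6556 × 78.7647) = 78.7101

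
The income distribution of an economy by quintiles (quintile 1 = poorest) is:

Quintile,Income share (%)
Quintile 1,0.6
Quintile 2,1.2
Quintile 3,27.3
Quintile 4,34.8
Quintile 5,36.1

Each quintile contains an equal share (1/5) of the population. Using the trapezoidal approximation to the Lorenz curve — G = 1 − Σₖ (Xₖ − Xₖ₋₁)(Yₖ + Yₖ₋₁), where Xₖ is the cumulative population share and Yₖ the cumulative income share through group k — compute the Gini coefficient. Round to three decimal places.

0.418

Cumulative income shares Yₖ: 0.0060, 0.0180, 0.2910, 0.6390, 1.0000
Σ (Xₖ−Xₖ₋₁)(Yₖ+Yₖ₋₁) = (1/5)(0.0060+0.0000) + (1/5)(0.0180+0.0060) + (1/5)(0.2910+0.0180) + (1/5)(0.6390+0.2910) + (1/5)(1.0000+0.6390)
  = 0.0012 + 0.0048 + 0.0618 + 0.1860 + 0.3278 = 0.5816
G = 1 − 0.5816 = 0.4184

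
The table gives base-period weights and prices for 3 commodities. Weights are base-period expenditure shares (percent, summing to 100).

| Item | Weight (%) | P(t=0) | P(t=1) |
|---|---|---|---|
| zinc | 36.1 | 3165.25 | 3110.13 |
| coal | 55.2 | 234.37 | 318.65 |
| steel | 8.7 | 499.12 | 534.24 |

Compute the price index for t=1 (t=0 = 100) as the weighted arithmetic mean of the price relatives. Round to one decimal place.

zinc: 36.1 × (3110.13/3165.25) = 36.1 × 0.982586 = 35.4714
coal: 55.2 × (318.65/234.37) = 55.2 × 1.359602 = 75.0500
steel: 8.7 × (534.24/499.12) = 8.7 × 1.070364 = 9.3122
Index = Σ wᵢ·(p₁ᵢ/p₀ᵢ) = 35.4714 + 75.0500 + 9.3122 = 119.8336

119.8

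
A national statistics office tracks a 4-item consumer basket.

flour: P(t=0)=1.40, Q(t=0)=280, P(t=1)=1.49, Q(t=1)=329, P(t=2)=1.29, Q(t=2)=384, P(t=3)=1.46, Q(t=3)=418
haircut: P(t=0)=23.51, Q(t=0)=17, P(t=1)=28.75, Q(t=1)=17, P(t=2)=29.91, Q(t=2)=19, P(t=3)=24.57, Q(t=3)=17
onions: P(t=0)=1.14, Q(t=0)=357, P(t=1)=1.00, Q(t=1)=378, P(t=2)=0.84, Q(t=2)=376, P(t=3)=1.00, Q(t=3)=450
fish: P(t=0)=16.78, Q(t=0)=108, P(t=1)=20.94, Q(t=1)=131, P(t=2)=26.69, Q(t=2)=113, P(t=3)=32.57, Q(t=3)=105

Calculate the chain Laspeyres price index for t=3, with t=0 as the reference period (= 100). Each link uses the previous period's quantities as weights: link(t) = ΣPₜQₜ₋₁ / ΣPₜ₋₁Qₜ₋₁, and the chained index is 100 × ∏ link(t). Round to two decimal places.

156.75

Link t=0→t=1:
ΣP(t=1)Q(t=0) = 1.49×280 + 28.75×17 + 1.00×357 + 20.94×108 = 417.2 + 488.75 + 357 + 2261.52 = 3524.47
ΣP(t=0)Q(t=0) = 1.40×280 + 23.51×17 + 1.14×357 + 16.78×108 = 392 + 399.67 + 406.98 + 1812.24 = 3010.89
link = 3524.47/3010.89 = 1.170574
Link t=1→t=2:
ΣP(t=2)Q(t=1) = 1.29×329 + 29.91×17 + 0.84×378 + 26.69×131 = 424.41 + 508.47 + 317.52 + 3496.39 = 4746.79
ΣP(t=1)Q(t=1) = 1.49×329 + 28.75×17 + 1.00×378 + 20.94×131 = 490.21 + 488.75 + 378 + 2743.14 = 4100.1
link = 4746.79/4100.1 = 1.157725
Link t=2→t=3:
ΣP(t=3)Q(t=2) = 1.46×384 + 24.57×19 + 1.00×376 + 32.57×113 = 560.64 + 466.83 + 376 + 3680.41 = 5083.88
ΣP(t=2)Q(t=2) = 1.29×384 + 29.91×19 + 0.84×376 + 26.69×113 = 495.36 + 568.29 + 315.84 + 3015.97 = 4395.46
link = 5083.88/4395.46 = 1.156621
Chained index = 100 × 1.170574 × 1.157725 × 1.156621 = 156.7456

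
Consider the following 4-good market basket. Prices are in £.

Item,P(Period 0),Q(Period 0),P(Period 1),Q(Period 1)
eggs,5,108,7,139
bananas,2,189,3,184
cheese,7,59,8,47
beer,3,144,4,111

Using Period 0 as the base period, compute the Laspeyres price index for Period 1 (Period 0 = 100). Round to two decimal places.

134.49

Laspeyres price index uses base-period quantities as weights.
ΣP(Period 1)·Q(Period 0) = 7×108 + 3×189 + 8×59 + 4×144 = 756 + 567 + 472 + 576 = 2371
ΣP(Period 0)·Q(Period 0) = 5×108 + 2×189 + 7×59 + 3×144 = 540 + 378 + 413 + 432 = 1763
Index = 2371 / 1763 × 100 = 134.4867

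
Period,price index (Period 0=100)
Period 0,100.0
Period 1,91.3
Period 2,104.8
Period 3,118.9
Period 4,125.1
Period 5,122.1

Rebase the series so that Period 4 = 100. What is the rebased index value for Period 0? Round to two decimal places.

79.94

Rebased(Period 0) = 100.0 / 125.1 × 100 = 79.9361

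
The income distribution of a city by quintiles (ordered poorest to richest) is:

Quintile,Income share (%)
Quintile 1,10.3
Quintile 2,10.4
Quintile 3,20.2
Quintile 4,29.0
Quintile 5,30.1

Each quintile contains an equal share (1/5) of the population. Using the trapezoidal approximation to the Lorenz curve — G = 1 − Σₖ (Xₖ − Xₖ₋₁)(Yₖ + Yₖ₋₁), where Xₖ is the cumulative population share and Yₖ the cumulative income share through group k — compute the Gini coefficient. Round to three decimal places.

0.233

Cumulative income shares Yₖ: 0.1030, 0.2070, 0.4090, 0.6990, 1.0000
Σ (Xₖ−Xₖ₋₁)(Yₖ+Yₖ₋₁) = (1/5)(0.1030+0.0000) + (1/5)(0.2070+0.1030) + (1/5)(0.4090+0.2070) + (1/5)(0.6990+0.4090) + (1/5)(1.0000+0.6990)
  = 0.0206 + 0.0620 + 0.1232 + 0.2216 + 0.3398 = 0.7672
G = 1 − 0.7672 = 0.2328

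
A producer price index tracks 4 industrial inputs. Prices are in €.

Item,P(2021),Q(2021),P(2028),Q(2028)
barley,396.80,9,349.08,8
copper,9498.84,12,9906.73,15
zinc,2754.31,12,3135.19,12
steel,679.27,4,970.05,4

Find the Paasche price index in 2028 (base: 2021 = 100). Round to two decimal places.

106.32

Paasche price index uses current-period quantities as weights.
ΣP(2028)·Q(2028) = 349.08×8 + 9906.73×15 + 3135.19×12 + 970.05×4 = 2792.64 + 148600.95 + 37622.28 + 3880.2 = 192896.07
ΣP(2021)·Q(2028) = 396.80×8 + 9498.84×15 + 2754.31×12 + 679.27×4 = 3174.4 + 142482.6 + 33051.72 + 2717.08 = 181425.8
Index = 192896.07 / 181425.8 × 100 = 106.3223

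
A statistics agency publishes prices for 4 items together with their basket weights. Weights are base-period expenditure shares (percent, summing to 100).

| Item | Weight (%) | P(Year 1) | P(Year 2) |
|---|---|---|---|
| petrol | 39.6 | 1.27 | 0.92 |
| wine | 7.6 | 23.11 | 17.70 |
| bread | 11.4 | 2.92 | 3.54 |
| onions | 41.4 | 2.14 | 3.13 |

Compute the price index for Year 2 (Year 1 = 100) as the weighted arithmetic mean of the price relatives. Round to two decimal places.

108.88

petrol: 39.6 × (0.92/1.27) = 39.6 × 0.724409 = 28.6866
wine: 7.6 × (17.70/23.11) = 7.6 × 0.765902 = 5.8209
bread: 11.4 × (3.54/2.92) = 11.4 × 1.212329 = 13.8205
onions: 41.4 × (3.13/2.14) = 41.4 × 1.462617 = 60.5523
Index = Σ wᵢ·(p₁ᵢ/p₀ᵢ) = 28.6866 + 5.8209 + 13.8205 + 60.5523 = 108.8804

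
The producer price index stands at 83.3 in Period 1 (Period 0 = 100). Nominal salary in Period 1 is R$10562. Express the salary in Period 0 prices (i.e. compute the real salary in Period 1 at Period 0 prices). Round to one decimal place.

12679.5

Real = Nominal ÷ (Index/100) = 10562 ÷ (83.3/100)
     = 10562 ÷ 0.833 = 12679.4718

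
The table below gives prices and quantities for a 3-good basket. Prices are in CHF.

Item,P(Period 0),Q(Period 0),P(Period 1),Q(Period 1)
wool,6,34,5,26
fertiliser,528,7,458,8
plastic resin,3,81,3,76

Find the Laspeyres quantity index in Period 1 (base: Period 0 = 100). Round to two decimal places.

Laspeyres quantity index uses base-period prices as weights.
ΣP(Period 0)·Q(Period 1) = 6×26 + 528×8 + 3×76 = 156 + 4224 + 228 = 4608
ΣP(Period 0)·Q(Period 0) = 6×34 + 528×7 + 3×81 = 204 + 3696 + 243 = 4143
Index = 4608 / 4143 × 100 = 111.2238

111.22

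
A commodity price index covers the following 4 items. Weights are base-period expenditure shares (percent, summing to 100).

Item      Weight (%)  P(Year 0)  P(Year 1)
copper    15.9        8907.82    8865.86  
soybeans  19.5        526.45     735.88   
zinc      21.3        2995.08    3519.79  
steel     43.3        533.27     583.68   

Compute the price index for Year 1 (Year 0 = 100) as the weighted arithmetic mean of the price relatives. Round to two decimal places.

115.51

copper: 15.9 × (8865.86/8907.82) = 15.9 × 0.995290 = 15.8251
soybeans: 19.5 × (735.88/526.45) = 19.5 × 1.397816 = 27.2574
zinc: 21.3 × (3519.79/2995.08) = 21.3 × 1.175191 = 25.0316
steel: 43.3 × (583.68/533.27) = 43.3 × 1.094530 = 47.3931
Index = Σ wᵢ·(p₁ᵢ/p₀ᵢ) = 15.8251 + 27.2574 + 25.0316 + 47.3931 = 115.5072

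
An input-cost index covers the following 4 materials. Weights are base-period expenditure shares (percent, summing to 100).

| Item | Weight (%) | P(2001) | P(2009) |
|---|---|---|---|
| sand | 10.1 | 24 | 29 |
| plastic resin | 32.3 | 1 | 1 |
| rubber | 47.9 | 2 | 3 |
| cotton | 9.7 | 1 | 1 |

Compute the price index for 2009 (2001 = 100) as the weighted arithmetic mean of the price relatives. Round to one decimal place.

126.1

sand: 10.1 × (29/24) = 10.1 × 1.208333 = 12.2042
plastic resin: 32.3 × (1/1) = 32.3 × 1.000000 = 32.3000
rubber: 47.9 × (3/2) = 47.9 × 1.500000 = 71.8500
cotton: 9.7 × (1/1) = 9.7 × 1.000000 = 9.7000
Index = Σ wᵢ·(p₁ᵢ/p₀ᵢ) = 12.2042 + 32.3000 + 71.8500 + 9.7000 = 126.0542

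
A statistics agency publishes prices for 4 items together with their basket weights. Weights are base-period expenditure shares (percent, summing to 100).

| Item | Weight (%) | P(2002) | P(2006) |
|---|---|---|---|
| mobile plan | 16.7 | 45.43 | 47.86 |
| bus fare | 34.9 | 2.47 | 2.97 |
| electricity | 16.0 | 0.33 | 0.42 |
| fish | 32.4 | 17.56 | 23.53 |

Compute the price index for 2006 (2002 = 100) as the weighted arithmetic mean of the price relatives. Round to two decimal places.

mobile plan: 16.7 × (47.86/45.43) = 16.7 × 1.053489 = 17.5933
bus fare: 34.9 × (2.97/2.47) = 34.9 × 1.202429 = 41.9648
electricity: 16.0 × (0.42/0.33) = 16.0 × 1.272727 = 20.3636
fish: 32.4 × (23.53/17.56) = 32.4 × 1.339977 = 43.4153
Index = Σ wᵢ·(p₁ᵢ/p₀ᵢ) = 17.5933 + 41.9648 + 20.3636 + 43.4153 = 123.3369

123.34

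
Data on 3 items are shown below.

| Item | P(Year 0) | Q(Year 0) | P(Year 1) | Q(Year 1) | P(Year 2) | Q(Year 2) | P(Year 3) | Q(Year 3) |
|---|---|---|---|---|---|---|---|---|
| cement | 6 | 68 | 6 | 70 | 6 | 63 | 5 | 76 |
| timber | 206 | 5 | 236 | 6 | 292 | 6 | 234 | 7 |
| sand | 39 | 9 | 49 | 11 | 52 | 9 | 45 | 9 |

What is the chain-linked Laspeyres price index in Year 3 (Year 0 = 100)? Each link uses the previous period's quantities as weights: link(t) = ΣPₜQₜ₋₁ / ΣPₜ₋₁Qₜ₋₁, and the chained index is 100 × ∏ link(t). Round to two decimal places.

107.13

Link Year 0→Year 1:
ΣP(Year 1)Q(Year 0) = 6×68 + 236×5 + 49×9 = 408 + 1180 + 441 = 2029
ΣP(Year 0)Q(Year 0) = 6×68 + 206×5 + 39×9 = 408 + 1030 + 351 = 1789
link = 2029/1789 = 1.134153
Link Year 1→Year 2:
ΣP(Year 2)Q(Year 1) = 6×70 + 292×6 + 52×11 = 420 + 1752 + 572 = 2744
ΣP(Year 1)Q(Year 1) = 6×70 + 236×6 + 49×11 = 420 + 1416 + 539 = 2375
link = 2744/2375 = 1.155368
Link Year 2→Year 3:
ΣP(Year 3)Q(Year 2) = 5×63 + 234×6 + 45×9 = 315 + 1404 + 405 = 2124
ΣP(Year 2)Q(Year 2) = 6×63 + 292×6 + 52×9 = 378 + 1752 + 468 = 2598
link = 2124/2598 = 0.817552
Chained index = 100 × 1.134153 × 1.155368 × 0.817552 = 107.1291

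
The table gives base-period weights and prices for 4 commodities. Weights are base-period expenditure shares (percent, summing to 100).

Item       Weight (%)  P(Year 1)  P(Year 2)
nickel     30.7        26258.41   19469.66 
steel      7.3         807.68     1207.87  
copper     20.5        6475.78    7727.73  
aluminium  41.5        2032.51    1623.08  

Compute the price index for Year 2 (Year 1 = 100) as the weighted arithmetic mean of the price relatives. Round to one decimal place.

nickel: 30.7 × (19469.66/26258.41) = 30.7 × 0.741464 = 22.7629
steel: 7.3 × (1207.87/807.68) = 7.3 × 1.495481 = 10.9170
copper: 20.5 × (7727.73/6475.78) = 20.5 × 1.193328 = 24.4632
aluminium: 41.5 × (1623.08/2032.51) = 41.5 × 0.798559 = 33.1402
Index = Σ wᵢ·(p₁ᵢ/p₀ᵢ) = 22.7629 + 10.9170 + 24.4632 + 33.1402 = 91.2834

91.3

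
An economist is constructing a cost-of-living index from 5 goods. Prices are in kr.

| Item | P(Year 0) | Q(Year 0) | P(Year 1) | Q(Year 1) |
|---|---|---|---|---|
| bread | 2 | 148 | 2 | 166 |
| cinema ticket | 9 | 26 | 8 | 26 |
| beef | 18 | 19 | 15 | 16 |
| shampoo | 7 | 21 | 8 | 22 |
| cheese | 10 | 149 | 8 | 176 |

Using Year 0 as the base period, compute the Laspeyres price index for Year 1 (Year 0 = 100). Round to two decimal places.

Laspeyres price index uses base-period quantities as weights.
ΣP(Year 1)·Q(Year 0) = 2×148 + 8×26 + 15×19 + 8×21 + 8×149 = 296 + 208 + 285 + 168 + 1192 = 2149
ΣP(Year 0)·Q(Year 0) = 2×148 + 9×26 + 18×19 + 7×21 + 10×149 = 296 + 234 + 342 + 147 + 1490 = 2509
Index = 2149 / 2509 × 100 = 85.6517

85.65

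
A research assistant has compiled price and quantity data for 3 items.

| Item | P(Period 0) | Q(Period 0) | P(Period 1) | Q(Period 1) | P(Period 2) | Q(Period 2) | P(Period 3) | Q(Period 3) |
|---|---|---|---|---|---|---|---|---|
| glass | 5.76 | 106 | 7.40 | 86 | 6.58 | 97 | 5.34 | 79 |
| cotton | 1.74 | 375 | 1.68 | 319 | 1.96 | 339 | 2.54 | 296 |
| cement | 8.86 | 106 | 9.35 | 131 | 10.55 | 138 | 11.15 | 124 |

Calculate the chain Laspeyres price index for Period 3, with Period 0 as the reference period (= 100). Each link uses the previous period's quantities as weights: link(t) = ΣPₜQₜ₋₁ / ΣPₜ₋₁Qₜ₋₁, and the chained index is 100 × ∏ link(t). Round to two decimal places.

Link Period 0→Period 1:
ΣP(Period 1)Q(Period 0) = 7.40×106 + 1.68×375 + 9.35×106 = 784.4 + 630 + 991.1 = 2405.5
ΣP(Period 0)Q(Period 0) = 5.76×106 + 1.74×375 + 8.86×106 = 610.56 + 652.5 + 939.16 = 2202.22
link = 2405.5/2202.22 = 1.092307
Link Period 1→Period 2:
ΣP(Period 2)Q(Period 1) = 6.58×86 + 1.96×319 + 10.55×131 = 565.88 + 625.24 + 1382.05 = 2573.17
ΣP(Period 1)Q(Period 1) = 7.40×86 + 1.68×319 + 9.35×131 = 636.4 + 535.92 + 1224.85 = 2397.17
link = 2573.17/2397.17 = 1.073420
Link Period 2→Period 3:
ΣP(Period 3)Q(Period 2) = 5.34×97 + 2.54×339 + 11.15×138 = 517.98 + 861.06 + 1538.7 = 2917.74
ΣP(Period 2)Q(Period 2) = 6.58×97 + 1.96×339 + 10.55×138 = 638.26 + 664.44 + 1455.9 = 2758.6
link = 2917.74/2758.6 = 1.057689
Chained index = 100 × 1.092307 × 1.073420 × 1.057689 = 124.0144

124.01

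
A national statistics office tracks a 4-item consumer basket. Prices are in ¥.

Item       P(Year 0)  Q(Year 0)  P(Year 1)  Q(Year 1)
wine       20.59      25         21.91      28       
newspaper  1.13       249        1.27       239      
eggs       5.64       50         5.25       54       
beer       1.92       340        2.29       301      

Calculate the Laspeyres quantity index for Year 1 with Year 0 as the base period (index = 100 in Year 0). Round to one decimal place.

Laspeyres quantity index uses base-period prices as weights.
ΣP(Year 0)·Q(Year 1) = 20.59×28 + 1.13×239 + 5.64×54 + 1.92×301 = 576.52 + 270.07 + 304.56 + 577.92 = 1729.07
ΣP(Year 0)·Q(Year 0) = 20.59×25 + 1.13×249 + 5.64×50 + 1.92×340 = 514.75 + 281.37 + 282 + 652.8 = 1730.92
Index = 1729.07 / 1730.92 × 100 = 99.8931

99.9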